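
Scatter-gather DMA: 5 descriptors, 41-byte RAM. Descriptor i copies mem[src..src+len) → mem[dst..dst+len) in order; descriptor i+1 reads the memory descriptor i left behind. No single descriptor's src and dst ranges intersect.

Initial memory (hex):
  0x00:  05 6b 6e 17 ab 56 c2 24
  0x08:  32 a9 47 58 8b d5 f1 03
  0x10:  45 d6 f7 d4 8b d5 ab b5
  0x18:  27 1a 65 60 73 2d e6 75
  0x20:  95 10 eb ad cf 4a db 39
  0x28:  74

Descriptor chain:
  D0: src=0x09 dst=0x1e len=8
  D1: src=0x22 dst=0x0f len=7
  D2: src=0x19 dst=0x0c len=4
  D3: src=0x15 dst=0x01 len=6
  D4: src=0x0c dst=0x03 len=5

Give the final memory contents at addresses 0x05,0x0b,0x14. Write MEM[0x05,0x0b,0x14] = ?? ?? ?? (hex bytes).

D0: mem[0x1e..0x25] <- [a9 47 58 8b d5 f1 03 45]
D1: mem[0x0f..0x15] <- [d5 f1 03 45 db 39 74]
D2: mem[0x0c..0x0f] <- [1a 65 60 73]
D3: mem[0x01..0x06] <- [74 ab b5 27 1a 65]
D4: mem[0x03..0x07] <- [1a 65 60 73 f1]
query mem[0x05]=0x60, mem[0x0b]=0x58, mem[0x14]=0x39

MEM[0x05,0x0b,0x14] = 60 58 39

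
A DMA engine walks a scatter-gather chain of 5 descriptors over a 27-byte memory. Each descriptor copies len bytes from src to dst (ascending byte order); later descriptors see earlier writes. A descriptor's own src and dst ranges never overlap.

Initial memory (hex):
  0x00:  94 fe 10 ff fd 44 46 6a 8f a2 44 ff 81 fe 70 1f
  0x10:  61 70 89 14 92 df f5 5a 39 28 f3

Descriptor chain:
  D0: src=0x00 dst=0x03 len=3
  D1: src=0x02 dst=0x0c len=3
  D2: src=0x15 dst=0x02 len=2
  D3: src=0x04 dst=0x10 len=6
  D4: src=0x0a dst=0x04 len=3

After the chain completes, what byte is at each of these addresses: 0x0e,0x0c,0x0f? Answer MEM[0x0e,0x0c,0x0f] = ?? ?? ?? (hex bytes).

#0 dst[0x03+3] := {0x94,0xfe,0x10}
#1 dst[0x0c+3] := {0x10,0x94,0xfe}
#2 dst[0x02+2] := {0xdf,0xf5}
#3 dst[0x10+6] := {0xfe,0x10,0x46,0x6a,0x8f,0xa2}
#4 dst[0x04+3] := {0x44,0xff,0x10}
query mem[0x0e]=0xfe, mem[0x0c]=0x10, mem[0x0f]=0x1f

MEM[0x0e,0x0c,0x0f] = fe 10 1f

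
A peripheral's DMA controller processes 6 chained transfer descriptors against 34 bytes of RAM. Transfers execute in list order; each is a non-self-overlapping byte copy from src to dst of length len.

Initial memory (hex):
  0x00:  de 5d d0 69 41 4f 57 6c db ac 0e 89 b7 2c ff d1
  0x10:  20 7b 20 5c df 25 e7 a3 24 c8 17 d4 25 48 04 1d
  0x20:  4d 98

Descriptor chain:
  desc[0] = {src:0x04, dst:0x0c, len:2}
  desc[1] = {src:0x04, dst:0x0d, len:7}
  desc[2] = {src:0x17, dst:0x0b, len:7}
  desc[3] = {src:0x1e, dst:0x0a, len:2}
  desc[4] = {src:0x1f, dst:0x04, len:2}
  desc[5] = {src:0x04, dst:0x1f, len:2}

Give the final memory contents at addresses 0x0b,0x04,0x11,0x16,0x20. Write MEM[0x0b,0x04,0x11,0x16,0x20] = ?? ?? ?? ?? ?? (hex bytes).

MEM[0x0b,0x04,0x11,0x16,0x20] = 1d 1d 48 e7 4d

#0 dst[0x0c+2] := {0x41,0x4f}
#1 dst[0x0d+7] := {0x41,0x4f,0x57,0x6c,0xdb,0xac,0x0e}
#2 dst[0x0b+7] := {0xa3,0x24,0xc8,0x17,0xd4,0x25,0x48}
#3 dst[0x0a+2] := {0x04,0x1d}
#4 dst[0x04+2] := {0x1d,0x4d}
#5 dst[0x1f+2] := {0x1d,0x4d}
query mem[0x0b]=0x1d, mem[0x04]=0x1d, mem[0x11]=0x48, mem[0x16]=0xe7, mem[0x20]=0x4d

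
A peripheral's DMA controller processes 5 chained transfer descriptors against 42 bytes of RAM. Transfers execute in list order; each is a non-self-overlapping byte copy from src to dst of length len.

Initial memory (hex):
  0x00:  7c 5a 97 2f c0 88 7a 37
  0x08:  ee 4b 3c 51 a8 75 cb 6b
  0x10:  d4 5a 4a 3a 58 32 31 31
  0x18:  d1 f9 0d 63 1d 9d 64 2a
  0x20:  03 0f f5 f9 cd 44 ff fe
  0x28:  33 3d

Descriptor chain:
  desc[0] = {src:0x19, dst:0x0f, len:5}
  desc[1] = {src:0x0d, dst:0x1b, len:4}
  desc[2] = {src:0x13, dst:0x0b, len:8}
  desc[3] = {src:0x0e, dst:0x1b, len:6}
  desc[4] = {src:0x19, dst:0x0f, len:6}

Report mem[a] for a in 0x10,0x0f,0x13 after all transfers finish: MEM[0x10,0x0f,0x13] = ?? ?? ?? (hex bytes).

MEM[0x10,0x0f,0x13] = 0d f9 d1

D0: mem[0x0f..0x13] <- [f9 0d 63 1d 9d]
D1: mem[0x1b..0x1e] <- [75 cb f9 0d]
D2: mem[0x0b..0x12] <- [9d 58 32 31 31 d1 f9 0d]
D3: mem[0x1b..0x20] <- [31 31 d1 f9 0d 9d]
D4: mem[0x0f..0x14] <- [f9 0d 31 31 d1 f9]
query mem[0x10]=0x0d, mem[0x0f]=0xf9, mem[0x13]=0xd1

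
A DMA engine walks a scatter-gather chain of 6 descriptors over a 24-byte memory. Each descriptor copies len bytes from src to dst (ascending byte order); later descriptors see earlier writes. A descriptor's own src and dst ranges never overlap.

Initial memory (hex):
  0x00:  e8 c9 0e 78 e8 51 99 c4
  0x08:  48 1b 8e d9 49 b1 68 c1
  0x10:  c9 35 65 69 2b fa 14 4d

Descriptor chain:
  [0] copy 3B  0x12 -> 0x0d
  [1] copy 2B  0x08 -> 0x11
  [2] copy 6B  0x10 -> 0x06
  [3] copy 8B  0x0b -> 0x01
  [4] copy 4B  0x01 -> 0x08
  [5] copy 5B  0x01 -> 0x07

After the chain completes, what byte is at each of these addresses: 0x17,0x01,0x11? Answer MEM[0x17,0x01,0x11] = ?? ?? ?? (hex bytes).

MEM[0x17,0x01,0x11] = 4d fa 48

D0: mem[0x0d..0x0f] <- [65 69 2b]
D1: mem[0x11..0x12] <- [48 1b]
D2: mem[0x06..0x0b] <- [c9 48 1b 69 2b fa]
D3: mem[0x01..0x08] <- [fa 49 65 69 2b c9 48 1b]
D4: mem[0x08..0x0b] <- [fa 49 65 69]
D5: mem[0x07..0x0b] <- [fa 49 65 69 2b]
query mem[0x17]=0x4d, mem[0x01]=0xfa, mem[0x11]=0x48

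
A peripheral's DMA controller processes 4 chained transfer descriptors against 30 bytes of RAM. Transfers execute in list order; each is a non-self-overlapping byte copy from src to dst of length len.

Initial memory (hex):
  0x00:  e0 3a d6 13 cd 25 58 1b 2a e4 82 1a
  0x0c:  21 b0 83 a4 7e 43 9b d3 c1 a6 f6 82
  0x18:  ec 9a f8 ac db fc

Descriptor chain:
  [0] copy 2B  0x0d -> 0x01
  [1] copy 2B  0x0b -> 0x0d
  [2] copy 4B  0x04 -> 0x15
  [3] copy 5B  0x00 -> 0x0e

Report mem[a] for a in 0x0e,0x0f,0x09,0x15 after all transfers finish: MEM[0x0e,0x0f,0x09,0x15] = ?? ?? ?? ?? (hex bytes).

MEM[0x0e,0x0f,0x09,0x15] = e0 b0 e4 cd

#0 dst[0x01+2] := {0xb0,0x83}
#1 dst[0x0d+2] := {0x1a,0x21}
#2 dst[0x15+4] := {0xcd,0x25,0x58,0x1b}
#3 dst[0x0e+5] := {0xe0,0xb0,0x83,0x13,0xcd}
query mem[0x0e]=0xe0, mem[0x0f]=0xb0, mem[0x09]=0xe4, mem[0x15]=0xcd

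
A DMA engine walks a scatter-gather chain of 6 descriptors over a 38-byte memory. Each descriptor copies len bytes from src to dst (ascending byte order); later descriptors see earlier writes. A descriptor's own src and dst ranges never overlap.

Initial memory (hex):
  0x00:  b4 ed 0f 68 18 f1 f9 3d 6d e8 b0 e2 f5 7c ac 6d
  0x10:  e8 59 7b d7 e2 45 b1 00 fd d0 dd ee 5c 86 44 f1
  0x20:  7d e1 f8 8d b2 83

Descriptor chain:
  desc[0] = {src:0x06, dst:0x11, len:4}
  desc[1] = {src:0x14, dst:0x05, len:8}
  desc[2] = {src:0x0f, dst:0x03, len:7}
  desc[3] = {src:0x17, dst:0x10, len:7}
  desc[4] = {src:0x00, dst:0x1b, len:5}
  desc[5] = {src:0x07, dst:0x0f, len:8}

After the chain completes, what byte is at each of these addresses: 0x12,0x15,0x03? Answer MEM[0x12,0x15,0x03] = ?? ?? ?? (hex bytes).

MEM[0x12,0x15,0x03] = d0 7c 6d

D0: mem[0x11..0x14] <- [f9 3d 6d e8]
D1: mem[0x05..0x0c] <- [e8 45 b1 00 fd d0 dd ee]
D2: mem[0x03..0x09] <- [6d e8 f9 3d 6d e8 45]
D3: mem[0x10..0x16] <- [00 fd d0 dd ee 5c 86]
D4: mem[0x1b..0x1f] <- [b4 ed 0f 6d e8]
D5: mem[0x0f..0x16] <- [6d e8 45 d0 dd ee 7c ac]
query mem[0x12]=0xd0, mem[0x15]=0x7c, mem[0x03]=0x6d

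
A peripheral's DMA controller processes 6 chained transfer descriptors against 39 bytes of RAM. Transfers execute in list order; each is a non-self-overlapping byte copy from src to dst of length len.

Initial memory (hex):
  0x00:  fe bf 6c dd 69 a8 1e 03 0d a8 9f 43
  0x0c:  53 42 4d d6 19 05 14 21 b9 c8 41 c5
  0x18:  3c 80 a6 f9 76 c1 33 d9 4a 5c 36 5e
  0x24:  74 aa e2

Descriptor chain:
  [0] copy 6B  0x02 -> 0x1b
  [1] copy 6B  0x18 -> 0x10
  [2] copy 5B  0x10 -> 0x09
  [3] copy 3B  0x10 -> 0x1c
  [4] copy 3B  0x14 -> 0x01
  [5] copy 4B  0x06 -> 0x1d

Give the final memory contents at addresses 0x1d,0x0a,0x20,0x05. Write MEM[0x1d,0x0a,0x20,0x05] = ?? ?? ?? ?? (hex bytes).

#0 dst[0x1b+6] := {0x6c,0xdd,0x69,0xa8,0x1e,0x03}
#1 dst[0x10+6] := {0x3c,0x80,0xa6,0x6c,0xdd,0x69}
#2 dst[0x09+5] := {0x3c,0x80,0xa6,0x6c,0xdd}
#3 dst[0x1c+3] := {0x3c,0x80,0xa6}
#4 dst[0x01+3] := {0xdd,0x69,0x41}
#5 dst[0x1d+4] := {0x1e,0x03,0x0d,0x3c}
query mem[0x1d]=0x1e, mem[0x0a]=0x80, mem[0x20]=0x3c, mem[0x05]=0xa8

MEM[0x1d,0x0a,0x20,0x05] = 1e 80 3c a8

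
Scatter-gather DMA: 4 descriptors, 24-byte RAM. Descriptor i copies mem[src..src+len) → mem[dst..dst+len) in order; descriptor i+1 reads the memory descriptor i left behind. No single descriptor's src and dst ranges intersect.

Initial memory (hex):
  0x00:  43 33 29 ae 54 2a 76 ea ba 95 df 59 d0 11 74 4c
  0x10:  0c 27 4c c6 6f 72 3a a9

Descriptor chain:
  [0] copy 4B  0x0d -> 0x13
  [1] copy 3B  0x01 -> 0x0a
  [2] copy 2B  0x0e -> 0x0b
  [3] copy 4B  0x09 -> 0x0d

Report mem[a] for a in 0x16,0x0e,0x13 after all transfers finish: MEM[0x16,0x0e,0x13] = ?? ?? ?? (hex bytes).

  after D0: wrote 4B at 0x13 = 11744c0c
  after D1: wrote 3B at 0x0a = 3329ae
  after D2: wrote 2B at 0x0b = 744c
  after D3: wrote 4B at 0x0d = 9533744c
query mem[0x16]=0x0c, mem[0x0e]=0x33, mem[0x13]=0x11

MEM[0x16,0x0e,0x13] = 0c 33 11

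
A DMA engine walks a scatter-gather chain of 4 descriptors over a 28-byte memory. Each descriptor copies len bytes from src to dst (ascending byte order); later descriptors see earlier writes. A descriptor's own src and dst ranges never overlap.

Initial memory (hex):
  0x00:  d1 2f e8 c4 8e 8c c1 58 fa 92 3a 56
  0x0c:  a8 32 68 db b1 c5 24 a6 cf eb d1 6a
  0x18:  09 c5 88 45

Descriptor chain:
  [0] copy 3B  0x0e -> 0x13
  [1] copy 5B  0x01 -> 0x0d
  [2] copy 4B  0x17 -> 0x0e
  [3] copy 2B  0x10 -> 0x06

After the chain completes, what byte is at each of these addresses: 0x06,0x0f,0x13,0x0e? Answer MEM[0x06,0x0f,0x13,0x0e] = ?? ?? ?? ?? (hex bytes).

  after D0: wrote 3B at 0x13 = 68dbb1
  after D1: wrote 5B at 0x0d = 2fe8c48e8c
  after D2: wrote 4B at 0x0e = 6a09c588
  after D3: wrote 2B at 0x06 = c588
query mem[0x06]=0xc5, mem[0x0f]=0x09, mem[0x13]=0x68, mem[0x0e]=0x6a

MEM[0x06,0x0f,0x13,0x0e] = c5 09 68 6a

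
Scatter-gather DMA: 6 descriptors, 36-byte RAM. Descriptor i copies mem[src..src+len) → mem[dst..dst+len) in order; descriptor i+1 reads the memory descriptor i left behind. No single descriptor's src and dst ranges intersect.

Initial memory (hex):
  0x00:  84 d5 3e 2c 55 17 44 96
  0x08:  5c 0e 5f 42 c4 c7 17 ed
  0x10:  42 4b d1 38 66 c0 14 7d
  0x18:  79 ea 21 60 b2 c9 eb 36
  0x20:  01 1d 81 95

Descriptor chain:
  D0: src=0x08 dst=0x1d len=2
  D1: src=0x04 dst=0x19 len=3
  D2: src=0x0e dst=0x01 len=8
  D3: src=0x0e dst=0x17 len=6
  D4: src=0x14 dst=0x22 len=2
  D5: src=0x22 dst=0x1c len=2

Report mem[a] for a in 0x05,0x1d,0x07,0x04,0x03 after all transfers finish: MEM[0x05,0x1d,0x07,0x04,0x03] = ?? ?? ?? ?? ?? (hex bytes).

MEM[0x05,0x1d,0x07,0x04,0x03] = d1 c0 66 4b 42

D0: mem[0x1d..0x1e] <- [5c 0e]
D1: mem[0x19..0x1b] <- [55 17 44]
D2: mem[0x01..0x08] <- [17 ed 42 4b d1 38 66 c0]
D3: mem[0x17..0x1c] <- [17 ed 42 4b d1 38]
D4: mem[0x22..0x23] <- [66 c0]
D5: mem[0x1c..0x1d] <- [66 c0]
query mem[0x05]=0xd1, mem[0x1d]=0xc0, mem[0x07]=0x66, mem[0x04]=0x4b, mem[0x03]=0x42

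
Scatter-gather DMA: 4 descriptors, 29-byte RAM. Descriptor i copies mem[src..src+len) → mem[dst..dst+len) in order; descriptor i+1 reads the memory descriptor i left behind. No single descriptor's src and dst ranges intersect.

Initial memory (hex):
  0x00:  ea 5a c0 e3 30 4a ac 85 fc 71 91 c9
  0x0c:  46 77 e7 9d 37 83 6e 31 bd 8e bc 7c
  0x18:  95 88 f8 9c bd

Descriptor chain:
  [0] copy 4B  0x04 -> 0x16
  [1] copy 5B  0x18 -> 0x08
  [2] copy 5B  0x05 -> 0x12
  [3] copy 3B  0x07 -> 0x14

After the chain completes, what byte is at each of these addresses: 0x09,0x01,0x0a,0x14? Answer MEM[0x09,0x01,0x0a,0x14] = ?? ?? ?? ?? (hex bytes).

MEM[0x09,0x01,0x0a,0x14] = 85 5a f8 85

D0: mem[0x16..0x19] <- [30 4a ac 85]
D1: mem[0x08..0x0c] <- [ac 85 f8 9c bd]
D2: mem[0x12..0x16] <- [4a ac 85 ac 85]
D3: mem[0x14..0x16] <- [85 ac 85]
query mem[0x09]=0x85, mem[0x01]=0x5a, mem[0x0a]=0xf8, mem[0x14]=0x85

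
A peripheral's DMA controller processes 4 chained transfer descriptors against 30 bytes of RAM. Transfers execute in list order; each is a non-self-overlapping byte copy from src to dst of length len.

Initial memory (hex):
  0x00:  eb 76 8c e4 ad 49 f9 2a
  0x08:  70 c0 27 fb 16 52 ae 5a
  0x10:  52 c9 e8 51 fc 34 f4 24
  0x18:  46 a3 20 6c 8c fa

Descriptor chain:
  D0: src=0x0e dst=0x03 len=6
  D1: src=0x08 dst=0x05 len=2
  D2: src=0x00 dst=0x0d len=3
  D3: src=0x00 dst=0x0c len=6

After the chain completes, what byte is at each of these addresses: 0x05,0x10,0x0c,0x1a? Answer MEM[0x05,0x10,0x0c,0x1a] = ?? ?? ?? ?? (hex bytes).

MEM[0x05,0x10,0x0c,0x1a] = 51 5a eb 20

[0] 0x0e->0x03 len=6 : ae 5a 52 c9 e8 51
[1] 0x08->0x05 len=2 : 51 c0
[2] 0x00->0x0d len=3 : eb 76 8c
[3] 0x00->0x0c len=6 : eb 76 8c ae 5a 51
query mem[0x05]=0x51, mem[0x10]=0x5a, mem[0x0c]=0xeb, mem[0x1a]=0x20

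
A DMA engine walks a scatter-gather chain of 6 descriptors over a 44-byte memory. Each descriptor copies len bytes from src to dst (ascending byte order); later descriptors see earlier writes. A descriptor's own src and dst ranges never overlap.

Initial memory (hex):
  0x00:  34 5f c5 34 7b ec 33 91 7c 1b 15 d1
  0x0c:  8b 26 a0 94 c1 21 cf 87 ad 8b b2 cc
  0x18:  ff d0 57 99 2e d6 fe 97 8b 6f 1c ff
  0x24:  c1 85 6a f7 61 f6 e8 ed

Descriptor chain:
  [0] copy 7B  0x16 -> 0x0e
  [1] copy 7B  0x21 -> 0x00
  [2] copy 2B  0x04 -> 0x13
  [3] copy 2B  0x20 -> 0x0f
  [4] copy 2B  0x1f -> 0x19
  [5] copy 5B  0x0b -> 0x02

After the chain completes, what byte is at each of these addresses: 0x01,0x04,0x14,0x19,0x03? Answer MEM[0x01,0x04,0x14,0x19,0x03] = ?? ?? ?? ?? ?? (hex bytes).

#0 dst[0x0e+7] := {0xb2,0xcc,0xff,0xd0,0x57,0x99,0x2e}
#1 dst[0x00+7] := {0x6f,0x1c,0xff,0xc1,0x85,0x6a,0xf7}
#2 dst[0x13+2] := {0x85,0x6a}
#3 dst[0x0f+2] := {0x8b,0x6f}
#4 dst[0x19+2] := {0x97,0x8b}
#5 dst[0x02+5] := {0xd1,0x8b,0x26,0xb2,0x8b}
query mem[0x01]=0x1c, mem[0x04]=0x26, mem[0x14]=0x6a, mem[0x19]=0x97, mem[0x03]=0x8b

MEM[0x01,0x04,0x14,0x19,0x03] = 1c 26 6a 97 8b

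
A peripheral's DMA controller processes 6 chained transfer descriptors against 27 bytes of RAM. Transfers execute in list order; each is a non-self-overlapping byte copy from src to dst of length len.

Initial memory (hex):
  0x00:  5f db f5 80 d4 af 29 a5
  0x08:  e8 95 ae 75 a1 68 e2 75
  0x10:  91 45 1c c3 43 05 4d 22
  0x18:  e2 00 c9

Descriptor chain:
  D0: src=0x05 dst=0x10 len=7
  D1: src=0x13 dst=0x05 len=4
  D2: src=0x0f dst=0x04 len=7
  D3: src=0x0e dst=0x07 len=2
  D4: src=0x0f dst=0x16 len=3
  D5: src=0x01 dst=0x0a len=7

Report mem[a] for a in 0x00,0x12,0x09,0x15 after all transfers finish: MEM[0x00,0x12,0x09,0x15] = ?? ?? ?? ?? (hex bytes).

  after D0: wrote 7B at 0x10 = af29a5e895ae75
  after D1: wrote 4B at 0x05 = e895ae75
  after D2: wrote 7B at 0x04 = 75af29a5e895ae
  after D3: wrote 2B at 0x07 = e275
  after D4: wrote 3B at 0x16 = 75af29
  after D5: wrote 7B at 0x0a = dbf58075af29e2
query mem[0x00]=0x5f, mem[0x12]=0xa5, mem[0x09]=0x95, mem[0x15]=0xae

MEM[0x00,0x12,0x09,0x15] = 5f a5 95 ae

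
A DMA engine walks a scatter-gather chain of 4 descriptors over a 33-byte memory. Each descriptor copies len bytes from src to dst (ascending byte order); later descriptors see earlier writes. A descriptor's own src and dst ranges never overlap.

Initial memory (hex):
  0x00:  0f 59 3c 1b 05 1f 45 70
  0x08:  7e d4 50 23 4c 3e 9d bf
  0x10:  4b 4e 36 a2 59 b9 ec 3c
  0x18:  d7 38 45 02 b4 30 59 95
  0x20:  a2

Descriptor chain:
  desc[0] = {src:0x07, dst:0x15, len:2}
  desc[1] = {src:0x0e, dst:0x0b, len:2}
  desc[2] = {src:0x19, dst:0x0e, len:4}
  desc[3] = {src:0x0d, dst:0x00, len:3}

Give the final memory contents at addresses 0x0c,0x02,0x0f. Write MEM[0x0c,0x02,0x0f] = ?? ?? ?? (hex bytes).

[0] 0x07->0x15 len=2 : 70 7e
[1] 0x0e->0x0b len=2 : 9d bf
[2] 0x19->0x0e len=4 : 38 45 02 b4
[3] 0x0d->0x00 len=3 : 3e 38 45
query mem[0x0c]=0xbf, mem[0x02]=0x45, mem[0x0f]=0x45

MEM[0x0c,0x02,0x0f] = bf 45 45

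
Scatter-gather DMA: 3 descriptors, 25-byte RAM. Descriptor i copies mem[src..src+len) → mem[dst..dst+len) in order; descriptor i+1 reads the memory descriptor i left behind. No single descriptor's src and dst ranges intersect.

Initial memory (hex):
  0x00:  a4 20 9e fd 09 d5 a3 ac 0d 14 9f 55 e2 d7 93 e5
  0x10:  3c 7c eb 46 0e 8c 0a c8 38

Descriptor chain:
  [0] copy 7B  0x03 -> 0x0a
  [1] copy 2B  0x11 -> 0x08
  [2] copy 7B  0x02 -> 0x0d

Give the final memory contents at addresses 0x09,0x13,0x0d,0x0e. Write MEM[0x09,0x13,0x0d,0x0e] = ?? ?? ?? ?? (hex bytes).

MEM[0x09,0x13,0x0d,0x0e] = eb 7c 9e fd

[0] 0x03->0x0a len=7 : fd 09 d5 a3 ac 0d 14
[1] 0x11->0x08 len=2 : 7c eb
[2] 0x02->0x0d len=7 : 9e fd 09 d5 a3 ac 7c
query mem[0x09]=0xeb, mem[0x13]=0x7c, mem[0x0d]=0x9e, mem[0x0e]=0xfd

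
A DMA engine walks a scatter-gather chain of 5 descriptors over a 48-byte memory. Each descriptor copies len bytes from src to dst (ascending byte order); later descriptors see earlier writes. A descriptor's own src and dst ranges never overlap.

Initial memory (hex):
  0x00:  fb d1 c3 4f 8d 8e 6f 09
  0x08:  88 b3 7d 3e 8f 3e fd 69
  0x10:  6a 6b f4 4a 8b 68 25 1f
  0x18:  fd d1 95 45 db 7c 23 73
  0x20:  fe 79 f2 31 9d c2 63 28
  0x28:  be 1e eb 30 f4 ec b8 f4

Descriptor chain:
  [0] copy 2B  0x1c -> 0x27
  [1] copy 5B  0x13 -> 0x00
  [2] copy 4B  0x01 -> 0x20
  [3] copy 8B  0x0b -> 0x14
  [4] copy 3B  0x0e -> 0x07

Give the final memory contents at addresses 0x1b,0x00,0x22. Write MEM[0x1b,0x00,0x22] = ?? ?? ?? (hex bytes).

  after D0: wrote 2B at 0x27 = db7c
  after D1: wrote 5B at 0x00 = 4a8b68251f
  after D2: wrote 4B at 0x20 = 8b68251f
  after D3: wrote 8B at 0x14 = 3e8f3efd696a6bf4
  after D4: wrote 3B at 0x07 = fd696a
query mem[0x1b]=0xf4, mem[0x00]=0x4a, mem[0x22]=0x25

MEM[0x1b,0x00,0x22] = f4 4a 25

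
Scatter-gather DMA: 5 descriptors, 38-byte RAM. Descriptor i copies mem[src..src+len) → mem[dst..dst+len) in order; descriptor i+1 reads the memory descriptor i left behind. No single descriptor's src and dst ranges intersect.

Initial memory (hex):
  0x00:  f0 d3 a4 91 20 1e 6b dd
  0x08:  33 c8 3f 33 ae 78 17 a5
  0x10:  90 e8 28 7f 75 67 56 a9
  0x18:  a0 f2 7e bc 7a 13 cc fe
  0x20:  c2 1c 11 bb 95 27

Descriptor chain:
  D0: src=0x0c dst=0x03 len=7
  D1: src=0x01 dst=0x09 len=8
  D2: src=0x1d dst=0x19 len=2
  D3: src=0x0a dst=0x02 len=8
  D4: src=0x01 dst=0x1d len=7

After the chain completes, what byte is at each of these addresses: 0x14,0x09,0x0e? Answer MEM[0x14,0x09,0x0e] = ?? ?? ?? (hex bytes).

MEM[0x14,0x09,0x0e] = 75 e8 a5

#0 dst[0x03+7] := {0xae,0x78,0x17,0xa5,0x90,0xe8,0x28}
#1 dst[0x09+8] := {0xd3,0xa4,0xae,0x78,0x17,0xa5,0x90,0xe8}
#2 dst[0x19+2] := {0x13,0xcc}
#3 dst[0x02+8] := {0xa4,0xae,0x78,0x17,0xa5,0x90,0xe8,0xe8}
#4 dst[0x1d+7] := {0xd3,0xa4,0xae,0x78,0x17,0xa5,0x90}
query mem[0x14]=0x75, mem[0x09]=0xe8, mem[0x0e]=0xa5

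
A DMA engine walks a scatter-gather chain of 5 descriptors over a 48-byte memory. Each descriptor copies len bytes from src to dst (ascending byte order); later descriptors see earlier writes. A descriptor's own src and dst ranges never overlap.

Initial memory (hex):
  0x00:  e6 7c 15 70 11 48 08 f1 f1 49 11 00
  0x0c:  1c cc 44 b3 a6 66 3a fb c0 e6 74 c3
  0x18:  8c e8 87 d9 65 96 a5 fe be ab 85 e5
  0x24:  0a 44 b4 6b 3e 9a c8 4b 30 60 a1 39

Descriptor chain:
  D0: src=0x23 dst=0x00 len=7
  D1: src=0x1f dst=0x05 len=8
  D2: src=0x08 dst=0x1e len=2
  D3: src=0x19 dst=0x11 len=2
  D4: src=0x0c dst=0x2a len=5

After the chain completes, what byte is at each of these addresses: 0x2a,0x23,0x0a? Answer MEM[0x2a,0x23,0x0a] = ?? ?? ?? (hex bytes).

MEM[0x2a,0x23,0x0a] = b4 e5 0a

[0] 0x23->0x00 len=7 : e5 0a 44 b4 6b 3e 9a
[1] 0x1f->0x05 len=8 : fe be ab 85 e5 0a 44 b4
[2] 0x08->0x1e len=2 : 85 e5
[3] 0x19->0x11 len=2 : e8 87
[4] 0x0c->0x2a len=5 : b4 cc 44 b3 a6
query mem[0x2a]=0xb4, mem[0x23]=0xe5, mem[0x0a]=0x0a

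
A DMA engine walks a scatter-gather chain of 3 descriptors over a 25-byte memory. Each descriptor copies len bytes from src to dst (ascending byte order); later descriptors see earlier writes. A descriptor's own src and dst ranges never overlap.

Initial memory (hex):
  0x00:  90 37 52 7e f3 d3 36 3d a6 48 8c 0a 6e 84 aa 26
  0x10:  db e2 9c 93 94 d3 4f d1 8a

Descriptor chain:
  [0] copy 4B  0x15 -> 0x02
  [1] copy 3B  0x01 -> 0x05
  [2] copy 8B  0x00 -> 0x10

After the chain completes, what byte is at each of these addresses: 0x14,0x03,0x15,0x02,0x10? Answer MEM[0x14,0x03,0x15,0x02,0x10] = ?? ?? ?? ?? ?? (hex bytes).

#0 dst[0x02+4] := {0xd3,0x4f,0xd1,0x8a}
#1 dst[0x05+3] := {0x37,0xd3,0x4f}
#2 dst[0x10+8] := {0x90,0x37,0xd3,0x4f,0xd1,0x37,0xd3,0x4f}
query mem[0x14]=0xd1, mem[0x03]=0x4f, mem[0x15]=0x37, mem[0x02]=0xd3, mem[0x10]=0x90

MEM[0x14,0x03,0x15,0x02,0x10] = d1 4f 37 d3 90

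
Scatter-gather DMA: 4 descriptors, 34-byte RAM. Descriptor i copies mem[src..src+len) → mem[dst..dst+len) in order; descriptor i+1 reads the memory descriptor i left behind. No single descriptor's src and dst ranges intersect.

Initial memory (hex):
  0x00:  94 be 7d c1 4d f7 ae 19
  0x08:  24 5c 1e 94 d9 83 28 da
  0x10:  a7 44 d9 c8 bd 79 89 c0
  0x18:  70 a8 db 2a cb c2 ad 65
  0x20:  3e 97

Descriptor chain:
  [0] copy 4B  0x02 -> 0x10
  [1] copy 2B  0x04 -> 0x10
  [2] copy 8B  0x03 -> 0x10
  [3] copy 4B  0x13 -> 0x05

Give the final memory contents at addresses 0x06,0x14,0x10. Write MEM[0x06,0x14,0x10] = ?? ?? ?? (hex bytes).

D0: mem[0x10..0x13] <- [7d c1 4d f7]
D1: mem[0x10..0x11] <- [4d f7]
D2: mem[0x10..0x17] <- [c1 4d f7 ae 19 24 5c 1e]
D3: mem[0x05..0x08] <- [ae 19 24 5c]
query mem[0x06]=0x19, mem[0x14]=0x19, mem[0x10]=0xc1

MEM[0x06,0x14,0x10] = 19 19 c1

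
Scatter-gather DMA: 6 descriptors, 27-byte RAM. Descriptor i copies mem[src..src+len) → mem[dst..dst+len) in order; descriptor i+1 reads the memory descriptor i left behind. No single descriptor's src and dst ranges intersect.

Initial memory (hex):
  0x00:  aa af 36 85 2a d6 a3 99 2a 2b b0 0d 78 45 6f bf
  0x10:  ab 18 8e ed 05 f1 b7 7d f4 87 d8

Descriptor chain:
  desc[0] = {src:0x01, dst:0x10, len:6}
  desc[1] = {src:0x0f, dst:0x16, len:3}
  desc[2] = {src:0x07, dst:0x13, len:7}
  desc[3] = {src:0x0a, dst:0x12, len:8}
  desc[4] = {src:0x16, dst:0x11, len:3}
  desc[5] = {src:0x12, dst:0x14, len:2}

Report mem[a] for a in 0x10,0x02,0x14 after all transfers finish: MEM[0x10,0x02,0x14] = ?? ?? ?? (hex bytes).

#0 dst[0x10+6] := {0xaf,0x36,0x85,0x2a,0xd6,0xa3}
#1 dst[0x16+3] := {0xbf,0xaf,0x36}
#2 dst[0x13+7] := {0x99,0x2a,0x2b,0xb0,0x0d,0x78,0x45}
#3 dst[0x12+8] := {0xb0,0x0d,0x78,0x45,0x6f,0xbf,0xaf,0x36}
#4 dst[0x11+3] := {0x6f,0xbf,0xaf}
#5 dst[0x14+2] := {0xbf,0xaf}
query mem[0x10]=0xaf, mem[0x02]=0x36, mem[0x14]=0xbf

MEM[0x10,0x02,0x14] = af 36 bf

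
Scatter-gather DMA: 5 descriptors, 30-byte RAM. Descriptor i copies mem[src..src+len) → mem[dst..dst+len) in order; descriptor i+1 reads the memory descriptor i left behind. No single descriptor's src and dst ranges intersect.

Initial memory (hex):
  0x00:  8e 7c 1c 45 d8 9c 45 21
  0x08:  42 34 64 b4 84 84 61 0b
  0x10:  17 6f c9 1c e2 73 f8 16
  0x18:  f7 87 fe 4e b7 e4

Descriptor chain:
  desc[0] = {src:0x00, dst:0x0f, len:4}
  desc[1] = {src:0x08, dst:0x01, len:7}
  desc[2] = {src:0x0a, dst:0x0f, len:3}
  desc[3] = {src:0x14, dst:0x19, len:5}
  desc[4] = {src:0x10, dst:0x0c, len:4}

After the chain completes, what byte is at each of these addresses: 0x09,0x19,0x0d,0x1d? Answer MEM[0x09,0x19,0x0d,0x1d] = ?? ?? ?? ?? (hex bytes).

MEM[0x09,0x19,0x0d,0x1d] = 34 e2 84 f7

D0: mem[0x0f..0x12] <- [8e 7c 1c 45]
D1: mem[0x01..0x07] <- [42 34 64 b4 84 84 61]
D2: mem[0x0f..0x11] <- [64 b4 84]
D3: mem[0x19..0x1d] <- [e2 73 f8 16 f7]
D4: mem[0x0c..0x0f] <- [b4 84 45 1c]
query mem[0x09]=0x34, mem[0x19]=0xe2, mem[0x0d]=0x84, mem[0x1d]=0xf7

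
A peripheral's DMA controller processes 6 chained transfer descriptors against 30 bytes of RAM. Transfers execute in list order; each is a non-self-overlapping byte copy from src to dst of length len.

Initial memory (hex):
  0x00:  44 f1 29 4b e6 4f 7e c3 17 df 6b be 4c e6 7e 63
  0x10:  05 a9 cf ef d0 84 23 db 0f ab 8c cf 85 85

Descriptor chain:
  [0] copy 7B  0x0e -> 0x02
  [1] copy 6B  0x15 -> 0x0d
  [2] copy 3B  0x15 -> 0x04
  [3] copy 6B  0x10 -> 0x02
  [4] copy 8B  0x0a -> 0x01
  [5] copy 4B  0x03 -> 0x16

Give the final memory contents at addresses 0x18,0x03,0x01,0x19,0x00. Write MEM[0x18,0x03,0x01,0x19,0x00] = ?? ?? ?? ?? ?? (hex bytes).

#0 dst[0x02+7] := {0x7e,0x63,0x05,0xa9,0xcf,0xef,0xd0}
#1 dst[0x0d+6] := {0x84,0x23,0xdb,0x0f,0xab,0x8c}
#2 dst[0x04+3] := {0x84,0x23,0xdb}
#3 dst[0x02+6] := {0x0f,0xab,0x8c,0xef,0xd0,0x84}
#4 dst[0x01+8] := {0x6b,0xbe,0x4c,0x84,0x23,0xdb,0x0f,0xab}
#5 dst[0x16+4] := {0x4c,0x84,0x23,0xdb}
query mem[0x18]=0x23, mem[0x03]=0x4c, mem[0x01]=0x6b, mem[0x19]=0xdb, mem[0x00]=0x44

MEM[0x18,0x03,0x01,0x19,0x00] = 23 4c 6b db 44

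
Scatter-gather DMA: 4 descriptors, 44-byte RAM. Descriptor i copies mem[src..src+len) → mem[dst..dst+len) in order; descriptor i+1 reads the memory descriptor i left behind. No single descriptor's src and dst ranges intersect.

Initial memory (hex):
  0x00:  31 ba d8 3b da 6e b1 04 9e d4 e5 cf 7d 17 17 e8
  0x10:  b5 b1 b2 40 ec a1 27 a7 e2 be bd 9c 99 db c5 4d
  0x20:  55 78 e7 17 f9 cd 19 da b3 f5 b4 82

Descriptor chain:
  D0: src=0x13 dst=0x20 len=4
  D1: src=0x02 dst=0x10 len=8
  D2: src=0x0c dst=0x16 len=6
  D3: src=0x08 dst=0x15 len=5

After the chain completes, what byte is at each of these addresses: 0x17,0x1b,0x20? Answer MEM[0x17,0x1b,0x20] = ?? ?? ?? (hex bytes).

MEM[0x17,0x1b,0x20] = e5 3b 40

#0 dst[0x20+4] := {0x40,0xec,0xa1,0x27}
#1 dst[0x10+8] := {0xd8,0x3b,0xda,0x6e,0xb1,0x04,0x9e,0xd4}
#2 dst[0x16+6] := {0x7d,0x17,0x17,0xe8,0xd8,0x3b}
#3 dst[0x15+5] := {0x9e,0xd4,0xe5,0xcf,0x7d}
query mem[0x17]=0xe5, mem[0x1b]=0x3b, mem[0x20]=0x40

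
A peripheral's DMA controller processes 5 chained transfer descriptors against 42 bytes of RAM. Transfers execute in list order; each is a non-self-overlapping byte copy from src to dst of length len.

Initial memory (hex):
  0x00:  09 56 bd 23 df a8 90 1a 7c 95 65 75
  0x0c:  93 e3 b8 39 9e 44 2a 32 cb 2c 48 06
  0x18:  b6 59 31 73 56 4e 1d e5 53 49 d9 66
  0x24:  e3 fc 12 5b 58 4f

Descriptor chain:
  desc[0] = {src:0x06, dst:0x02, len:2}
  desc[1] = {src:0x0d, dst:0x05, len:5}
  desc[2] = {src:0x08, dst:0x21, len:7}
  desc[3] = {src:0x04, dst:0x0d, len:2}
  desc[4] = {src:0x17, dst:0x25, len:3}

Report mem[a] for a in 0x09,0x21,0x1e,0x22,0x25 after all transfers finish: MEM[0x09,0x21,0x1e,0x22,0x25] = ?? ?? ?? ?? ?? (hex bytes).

MEM[0x09,0x21,0x1e,0x22,0x25] = 44 9e 1d 44 06

[0] 0x06->0x02 len=2 : 90 1a
[1] 0x0d->0x05 len=5 : e3 b8 39 9e 44
[2] 0x08->0x21 len=7 : 9e 44 65 75 93 e3 b8
[3] 0x04->0x0d len=2 : df e3
[4] 0x17->0x25 len=3 : 06 b6 59
query mem[0x09]=0x44, mem[0x21]=0x9e, mem[0x1e]=0x1d, mem[0x22]=0x44, mem[0x25]=0x06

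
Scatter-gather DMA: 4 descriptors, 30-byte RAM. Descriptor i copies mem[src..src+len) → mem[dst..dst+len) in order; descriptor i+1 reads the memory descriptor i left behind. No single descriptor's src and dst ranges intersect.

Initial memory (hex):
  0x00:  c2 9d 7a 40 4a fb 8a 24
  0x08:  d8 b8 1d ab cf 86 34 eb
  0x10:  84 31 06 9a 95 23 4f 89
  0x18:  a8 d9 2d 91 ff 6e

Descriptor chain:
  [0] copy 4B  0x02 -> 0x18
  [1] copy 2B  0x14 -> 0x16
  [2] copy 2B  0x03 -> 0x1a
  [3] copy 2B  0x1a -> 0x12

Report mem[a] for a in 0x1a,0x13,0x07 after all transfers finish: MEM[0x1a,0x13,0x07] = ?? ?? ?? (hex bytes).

  after D0: wrote 4B at 0x18 = 7a404afb
  after D1: wrote 2B at 0x16 = 9523
  after D2: wrote 2B at 0x1a = 404a
  after D3: wrote 2B at 0x12 = 404a
query mem[0x1a]=0x40, mem[0x13]=0x4a, mem[0x07]=0x24

MEM[0x1a,0x13,0x07] = 40 4a 24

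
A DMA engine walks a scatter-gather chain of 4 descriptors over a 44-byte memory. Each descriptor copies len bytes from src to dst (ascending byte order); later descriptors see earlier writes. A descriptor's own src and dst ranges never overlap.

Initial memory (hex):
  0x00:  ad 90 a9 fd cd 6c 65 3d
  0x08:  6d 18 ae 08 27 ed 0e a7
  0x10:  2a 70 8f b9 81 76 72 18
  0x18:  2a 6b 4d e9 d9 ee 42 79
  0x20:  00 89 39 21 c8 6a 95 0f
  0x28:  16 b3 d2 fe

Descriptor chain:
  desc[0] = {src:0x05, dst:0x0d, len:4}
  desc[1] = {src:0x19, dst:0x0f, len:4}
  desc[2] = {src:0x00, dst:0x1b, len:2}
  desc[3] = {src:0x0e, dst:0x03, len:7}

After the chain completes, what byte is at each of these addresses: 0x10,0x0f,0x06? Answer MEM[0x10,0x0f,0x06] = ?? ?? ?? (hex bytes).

MEM[0x10,0x0f,0x06] = 4d 6b e9

#0 dst[0x0d+4] := {0x6c,0x65,0x3d,0x6d}
#1 dst[0x0f+4] := {0x6b,0x4d,0xe9,0xd9}
#2 dst[0x1b+2] := {0xad,0x90}
#3 dst[0x03+7] := {0x65,0x6b,0x4d,0xe9,0xd9,0xb9,0x81}
query mem[0x10]=0x4d, mem[0x0f]=0x6b, mem[0x06]=0xe9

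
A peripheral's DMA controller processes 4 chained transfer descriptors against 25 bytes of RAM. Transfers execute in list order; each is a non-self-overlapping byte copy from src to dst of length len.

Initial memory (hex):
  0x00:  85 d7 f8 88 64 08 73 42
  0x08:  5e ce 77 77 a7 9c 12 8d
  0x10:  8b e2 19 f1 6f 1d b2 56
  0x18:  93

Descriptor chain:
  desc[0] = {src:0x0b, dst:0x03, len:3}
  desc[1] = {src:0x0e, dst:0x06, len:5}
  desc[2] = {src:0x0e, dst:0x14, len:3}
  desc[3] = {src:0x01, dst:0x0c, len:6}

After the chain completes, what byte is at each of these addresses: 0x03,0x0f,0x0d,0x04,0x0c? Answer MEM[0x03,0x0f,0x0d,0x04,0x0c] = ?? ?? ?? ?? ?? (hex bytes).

MEM[0x03,0x0f,0x0d,0x04,0x0c] = 77 a7 f8 a7 d7

[0] 0x0b->0x03 len=3 : 77 a7 9c
[1] 0x0e->0x06 len=5 : 12 8d 8b e2 19
[2] 0x0e->0x14 len=3 : 12 8d 8b
[3] 0x01->0x0c len=6 : d7 f8 77 a7 9c 12
query mem[0x03]=0x77, mem[0x0f]=0xa7, mem[0x0d]=0xf8, mem[0x04]=0xa7, mem[0x0c]=0xd7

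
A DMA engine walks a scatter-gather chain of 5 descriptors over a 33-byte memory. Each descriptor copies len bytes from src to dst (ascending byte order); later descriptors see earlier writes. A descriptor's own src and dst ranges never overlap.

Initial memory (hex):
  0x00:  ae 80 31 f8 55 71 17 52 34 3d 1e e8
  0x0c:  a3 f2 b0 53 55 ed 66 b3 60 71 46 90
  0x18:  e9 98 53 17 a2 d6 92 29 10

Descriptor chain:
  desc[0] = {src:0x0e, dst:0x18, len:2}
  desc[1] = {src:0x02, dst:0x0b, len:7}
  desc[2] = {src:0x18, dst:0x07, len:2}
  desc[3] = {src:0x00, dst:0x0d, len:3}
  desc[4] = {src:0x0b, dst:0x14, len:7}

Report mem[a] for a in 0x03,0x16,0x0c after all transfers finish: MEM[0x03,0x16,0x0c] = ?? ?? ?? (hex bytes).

MEM[0x03,0x16,0x0c] = f8 ae f8

#0 dst[0x18+2] := {0xb0,0x53}
#1 dst[0x0b+7] := {0x31,0xf8,0x55,0x71,0x17,0x52,0x34}
#2 dst[0x07+2] := {0xb0,0x53}
#3 dst[0x0d+3] := {0xae,0x80,0x31}
#4 dst[0x14+7] := {0x31,0xf8,0xae,0x80,0x31,0x52,0x34}
query mem[0x03]=0xf8, mem[0x16]=0xae, mem[0x0c]=0xf8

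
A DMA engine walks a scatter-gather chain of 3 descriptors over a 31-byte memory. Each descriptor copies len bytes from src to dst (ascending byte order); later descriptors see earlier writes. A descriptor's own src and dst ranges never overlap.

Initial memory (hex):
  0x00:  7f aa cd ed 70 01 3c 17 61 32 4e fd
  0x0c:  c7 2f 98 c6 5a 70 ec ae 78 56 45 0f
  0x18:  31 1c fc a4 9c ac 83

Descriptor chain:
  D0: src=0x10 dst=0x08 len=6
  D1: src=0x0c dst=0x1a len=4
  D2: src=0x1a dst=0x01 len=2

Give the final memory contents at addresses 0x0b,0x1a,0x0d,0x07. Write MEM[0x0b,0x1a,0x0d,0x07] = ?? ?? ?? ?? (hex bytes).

  after D0: wrote 6B at 0x08 = 5a70ecae7856
  after D1: wrote 4B at 0x1a = 785698c6
  after D2: wrote 2B at 0x01 = 7856
query mem[0x0b]=0xae, mem[0x1a]=0x78, mem[0x0d]=0x56, mem[0x07]=0x17

MEM[0x0b,0x1a,0x0d,0x07] = ae 78 56 17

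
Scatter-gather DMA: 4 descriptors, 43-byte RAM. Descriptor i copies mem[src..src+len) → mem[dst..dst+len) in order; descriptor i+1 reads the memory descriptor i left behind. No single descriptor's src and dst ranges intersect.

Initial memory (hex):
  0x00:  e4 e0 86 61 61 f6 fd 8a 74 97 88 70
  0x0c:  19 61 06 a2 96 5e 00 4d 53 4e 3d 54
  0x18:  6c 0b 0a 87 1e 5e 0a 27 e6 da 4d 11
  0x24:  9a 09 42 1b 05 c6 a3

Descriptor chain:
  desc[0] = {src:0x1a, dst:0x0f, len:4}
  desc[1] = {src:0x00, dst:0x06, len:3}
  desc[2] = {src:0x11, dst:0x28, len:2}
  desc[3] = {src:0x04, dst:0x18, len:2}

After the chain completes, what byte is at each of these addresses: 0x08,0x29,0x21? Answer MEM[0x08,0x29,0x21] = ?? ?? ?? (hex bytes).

[0] 0x1a->0x0f len=4 : 0a 87 1e 5e
[1] 0x00->0x06 len=3 : e4 e0 86
[2] 0x11->0x28 len=2 : 1e 5e
[3] 0x04->0x18 len=2 : 61 f6
query mem[0x08]=0x86, mem[0x29]=0x5e, mem[0x21]=0xda

MEM[0x08,0x29,0x21] = 86 5e da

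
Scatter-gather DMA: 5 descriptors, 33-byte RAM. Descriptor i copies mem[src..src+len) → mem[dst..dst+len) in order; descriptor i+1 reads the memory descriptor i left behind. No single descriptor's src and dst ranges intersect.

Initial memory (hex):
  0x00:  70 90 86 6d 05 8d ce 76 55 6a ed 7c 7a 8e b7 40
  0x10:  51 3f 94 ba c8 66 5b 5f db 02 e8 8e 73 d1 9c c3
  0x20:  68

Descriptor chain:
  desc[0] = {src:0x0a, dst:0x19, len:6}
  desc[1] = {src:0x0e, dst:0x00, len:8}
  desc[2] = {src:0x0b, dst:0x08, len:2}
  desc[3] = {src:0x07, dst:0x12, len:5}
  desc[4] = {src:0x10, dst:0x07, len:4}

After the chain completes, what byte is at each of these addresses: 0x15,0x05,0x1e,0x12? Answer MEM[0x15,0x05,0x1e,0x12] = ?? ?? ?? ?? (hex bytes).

D0: mem[0x19..0x1e] <- [ed 7c 7a 8e b7 40]
D1: mem[0x00..0x07] <- [b7 40 51 3f 94 ba c8 66]
D2: mem[0x08..0x09] <- [7c 7a]
D3: mem[0x12..0x16] <- [66 7c 7a ed 7c]
D4: mem[0x07..0x0a] <- [51 3f 66 7c]
query mem[0x15]=0xed, mem[0x05]=0xba, mem[0x1e]=0x40, mem[0x12]=0x66

MEM[0x15,0x05,0x1e,0x12] = ed ba 40 66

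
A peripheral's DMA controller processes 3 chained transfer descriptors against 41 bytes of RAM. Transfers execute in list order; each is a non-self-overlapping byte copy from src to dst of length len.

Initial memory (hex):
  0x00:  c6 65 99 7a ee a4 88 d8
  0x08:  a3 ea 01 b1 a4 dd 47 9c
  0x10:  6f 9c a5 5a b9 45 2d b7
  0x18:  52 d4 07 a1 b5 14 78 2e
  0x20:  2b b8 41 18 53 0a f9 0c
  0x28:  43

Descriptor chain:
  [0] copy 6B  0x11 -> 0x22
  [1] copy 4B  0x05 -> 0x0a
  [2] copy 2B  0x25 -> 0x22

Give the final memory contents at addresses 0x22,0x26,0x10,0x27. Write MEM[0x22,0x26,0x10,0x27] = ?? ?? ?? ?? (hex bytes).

[0] 0x11->0x22 len=6 : 9c a5 5a b9 45 2d
[1] 0x05->0x0a len=4 : a4 88 d8 a3
[2] 0x25->0x22 len=2 : b9 45
query mem[0x22]=0xb9, mem[0x26]=0x45, mem[0x10]=0x6f, mem[0x27]=0x2d

MEM[0x22,0x26,0x10,0x27] = b9 45 6f 2d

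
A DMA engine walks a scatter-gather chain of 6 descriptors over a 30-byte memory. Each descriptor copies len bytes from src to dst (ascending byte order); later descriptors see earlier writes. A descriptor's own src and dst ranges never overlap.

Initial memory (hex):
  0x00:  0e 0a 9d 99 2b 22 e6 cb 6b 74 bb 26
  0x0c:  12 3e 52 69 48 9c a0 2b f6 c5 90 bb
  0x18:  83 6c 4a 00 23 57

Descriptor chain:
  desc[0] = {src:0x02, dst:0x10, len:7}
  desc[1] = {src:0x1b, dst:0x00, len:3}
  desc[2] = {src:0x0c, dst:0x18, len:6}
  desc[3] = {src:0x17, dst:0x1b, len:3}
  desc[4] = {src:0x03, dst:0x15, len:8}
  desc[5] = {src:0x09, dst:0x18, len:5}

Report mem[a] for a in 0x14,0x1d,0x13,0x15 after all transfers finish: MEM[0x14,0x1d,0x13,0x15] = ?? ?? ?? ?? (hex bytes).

[0] 0x02->0x10 len=7 : 9d 99 2b 22 e6 cb 6b
[1] 0x1b->0x00 len=3 : 00 23 57
[2] 0x0c->0x18 len=6 : 12 3e 52 69 9d 99
[3] 0x17->0x1b len=3 : bb 12 3e
[4] 0x03->0x15 len=8 : 99 2b 22 e6 cb 6b 74 bb
[5] 0x09->0x18 len=5 : 74 bb 26 12 3e
query mem[0x14]=0xe6, mem[0x1d]=0x3e, mem[0x13]=0x22, mem[0x15]=0x99

MEM[0x14,0x1d,0x13,0x15] = e6 3e 22 99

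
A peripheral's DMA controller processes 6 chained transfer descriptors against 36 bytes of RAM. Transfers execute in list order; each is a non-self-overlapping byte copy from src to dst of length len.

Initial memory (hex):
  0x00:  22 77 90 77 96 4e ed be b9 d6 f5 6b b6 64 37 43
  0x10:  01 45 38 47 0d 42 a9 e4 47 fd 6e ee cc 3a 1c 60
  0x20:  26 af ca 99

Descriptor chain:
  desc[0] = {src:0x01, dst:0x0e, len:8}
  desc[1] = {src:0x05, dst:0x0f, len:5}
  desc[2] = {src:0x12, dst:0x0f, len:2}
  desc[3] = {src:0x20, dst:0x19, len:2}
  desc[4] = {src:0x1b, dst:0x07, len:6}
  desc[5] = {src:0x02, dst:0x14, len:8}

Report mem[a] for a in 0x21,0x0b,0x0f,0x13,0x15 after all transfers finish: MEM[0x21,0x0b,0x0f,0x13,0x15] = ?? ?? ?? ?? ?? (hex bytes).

MEM[0x21,0x0b,0x0f,0x13,0x15] = af 60 b9 d6 77

  after D0: wrote 8B at 0x0e = 779077964eedbeb9
  after D1: wrote 5B at 0x0f = 4eedbeb9d6
  after D2: wrote 2B at 0x0f = b9d6
  after D3: wrote 2B at 0x19 = 26af
  after D4: wrote 6B at 0x07 = eecc3a1c6026
  after D5: wrote 8B at 0x14 = 9077964eedeecc3a
query mem[0x21]=0xaf, mem[0x0b]=0x60, mem[0x0f]=0xb9, mem[0x13]=0xd6, mem[0x15]=0x77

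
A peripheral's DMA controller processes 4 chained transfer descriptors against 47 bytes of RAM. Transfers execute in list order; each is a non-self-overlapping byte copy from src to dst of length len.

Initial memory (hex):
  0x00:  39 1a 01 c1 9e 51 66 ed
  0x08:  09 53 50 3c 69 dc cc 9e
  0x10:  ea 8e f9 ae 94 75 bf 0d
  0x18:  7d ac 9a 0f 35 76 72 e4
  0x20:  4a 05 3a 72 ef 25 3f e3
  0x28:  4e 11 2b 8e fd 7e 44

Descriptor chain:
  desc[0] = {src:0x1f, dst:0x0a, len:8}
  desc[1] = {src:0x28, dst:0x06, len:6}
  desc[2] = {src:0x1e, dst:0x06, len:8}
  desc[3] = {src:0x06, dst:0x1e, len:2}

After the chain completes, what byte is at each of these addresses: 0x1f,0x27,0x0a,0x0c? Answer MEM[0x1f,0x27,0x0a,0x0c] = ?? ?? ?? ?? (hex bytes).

#0 dst[0x0a+8] := {0xe4,0x4a,0x05,0x3a,0x72,0xef,0x25,0x3f}
#1 dst[0x06+6] := {0x4e,0x11,0x2b,0x8e,0xfd,0x7e}
#2 dst[0x06+8] := {0x72,0xe4,0x4a,0x05,0x3a,0x72,0xef,0x25}
#3 dst[0x1e+2] := {0x72,0xe4}
query mem[0x1f]=0xe4, mem[0x27]=0xe3, mem[0x0a]=0x3a, mem[0x0c]=0xef

MEM[0x1f,0x27,0x0a,0x0c] = e4 e3 3a ef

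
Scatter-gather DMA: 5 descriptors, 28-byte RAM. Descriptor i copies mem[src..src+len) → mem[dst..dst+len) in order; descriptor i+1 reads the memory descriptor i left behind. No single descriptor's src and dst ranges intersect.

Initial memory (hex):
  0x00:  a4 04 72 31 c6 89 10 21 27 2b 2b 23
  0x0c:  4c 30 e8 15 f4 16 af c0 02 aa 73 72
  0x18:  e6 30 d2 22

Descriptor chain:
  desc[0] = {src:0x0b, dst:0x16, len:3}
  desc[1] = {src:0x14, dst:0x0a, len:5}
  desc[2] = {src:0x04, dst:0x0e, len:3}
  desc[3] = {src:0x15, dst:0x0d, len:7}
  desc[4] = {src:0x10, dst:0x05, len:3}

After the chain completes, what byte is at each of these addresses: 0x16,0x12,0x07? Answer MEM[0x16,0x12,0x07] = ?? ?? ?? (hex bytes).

MEM[0x16,0x12,0x07] = 23 d2 d2

D0: mem[0x16..0x18] <- [23 4c 30]
D1: mem[0x0a..0x0e] <- [02 aa 23 4c 30]
D2: mem[0x0e..0x10] <- [c6 89 10]
D3: mem[0x0d..0x13] <- [aa 23 4c 30 30 d2 22]
D4: mem[0x05..0x07] <- [30 30 d2]
query mem[0x16]=0x23, mem[0x12]=0xd2, mem[0x07]=0xd2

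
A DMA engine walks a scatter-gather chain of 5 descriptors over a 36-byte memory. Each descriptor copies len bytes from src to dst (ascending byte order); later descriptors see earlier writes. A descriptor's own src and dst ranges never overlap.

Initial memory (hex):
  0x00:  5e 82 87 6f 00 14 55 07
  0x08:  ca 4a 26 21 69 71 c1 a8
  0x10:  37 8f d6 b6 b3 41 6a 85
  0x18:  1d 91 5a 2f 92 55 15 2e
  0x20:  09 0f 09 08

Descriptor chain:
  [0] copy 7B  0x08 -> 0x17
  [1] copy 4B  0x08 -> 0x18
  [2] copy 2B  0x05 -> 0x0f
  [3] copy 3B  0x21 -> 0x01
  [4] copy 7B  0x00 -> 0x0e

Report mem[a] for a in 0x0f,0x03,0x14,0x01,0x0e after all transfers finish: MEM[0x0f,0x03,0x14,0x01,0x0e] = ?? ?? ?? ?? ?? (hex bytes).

MEM[0x0f,0x03,0x14,0x01,0x0e] = 0f 08 55 0f 5e

D0: mem[0x17..0x1d] <- [ca 4a 26 21 69 71 c1]
D1: mem[0x18..0x1b] <- [ca 4a 26 21]
D2: mem[0x0f..0x10] <- [14 55]
D3: mem[0x01..0x03] <- [0f 09 08]
D4: mem[0x0e..0x14] <- [5e 0f 09 08 00 14 55]
query mem[0x0f]=0x0f, mem[0x03]=0x08, mem[0x14]=0x55, mem[0x01]=0x0f, mem[0x0e]=0x5e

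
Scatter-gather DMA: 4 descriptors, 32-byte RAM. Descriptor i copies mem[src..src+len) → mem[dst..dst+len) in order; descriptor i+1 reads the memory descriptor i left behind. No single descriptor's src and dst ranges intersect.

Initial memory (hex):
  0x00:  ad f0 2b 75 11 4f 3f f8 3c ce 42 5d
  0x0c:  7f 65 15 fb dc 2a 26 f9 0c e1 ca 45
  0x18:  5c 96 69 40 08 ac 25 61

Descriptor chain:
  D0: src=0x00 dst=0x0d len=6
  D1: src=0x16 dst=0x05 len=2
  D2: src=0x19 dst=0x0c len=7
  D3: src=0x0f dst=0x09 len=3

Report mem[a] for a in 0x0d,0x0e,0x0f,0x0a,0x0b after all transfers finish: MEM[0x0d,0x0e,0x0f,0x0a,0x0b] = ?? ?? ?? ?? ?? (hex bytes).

MEM[0x0d,0x0e,0x0f,0x0a,0x0b] = 69 40 08 ac 25

#0 dst[0x0d+6] := {0xad,0xf0,0x2b,0x75,0x11,0x4f}
#1 dst[0x05+2] := {0xca,0x45}
#2 dst[0x0c+7] := {0x96,0x69,0x40,0x08,0xac,0x25,0x61}
#3 dst[0x09+3] := {0x08,0xac,0x25}
query mem[0x0d]=0x69, mem[0x0e]=0x40, mem[0x0f]=0x08, mem[0x0a]=0xac, mem[0x0b]=0x25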